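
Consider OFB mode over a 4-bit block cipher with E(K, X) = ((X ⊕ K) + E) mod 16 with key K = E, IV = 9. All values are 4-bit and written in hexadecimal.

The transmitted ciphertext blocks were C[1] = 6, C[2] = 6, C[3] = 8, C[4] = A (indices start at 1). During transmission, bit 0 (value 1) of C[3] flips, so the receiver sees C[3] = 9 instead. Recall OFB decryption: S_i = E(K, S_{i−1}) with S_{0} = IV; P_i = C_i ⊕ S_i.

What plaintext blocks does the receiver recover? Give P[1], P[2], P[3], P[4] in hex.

Only C[3] changed, to 9. In OFB, a change in C_i flips the same bit in P_i only; the keystream is unaffected. Decrypting the received ciphertext:
P[1]: S = E(K, 9) = 5; 6 ⊕ 5 = 3.
P[2]: S = E(K, 5) = 9; 6 ⊕ 9 = F.
P[3]: S = E(K, 9) = 5; 9 ⊕ 5 = C.
P[4]: S = E(K, 5) = 9; A ⊕ 9 = 3.
Blocks that differ from the original plaintext: P[3].

P[1] = 3, P[2] = F, P[3] = C, P[4] = 3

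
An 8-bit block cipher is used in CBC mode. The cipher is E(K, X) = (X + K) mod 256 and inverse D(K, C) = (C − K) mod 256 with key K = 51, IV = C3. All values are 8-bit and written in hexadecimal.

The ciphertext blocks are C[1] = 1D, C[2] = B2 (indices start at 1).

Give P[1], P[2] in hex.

CBC decryption: P_i = D(K, C_i) ⊕ C_{i−1}, with C_{0} = IV.
P[1]: D(K, 1D) = CC; CC ⊕ C3 = 0F.
P[2]: D(K, B2) = 61; 61 ⊕ 1D = 7C.

P[1] = 0F, P[2] = 7C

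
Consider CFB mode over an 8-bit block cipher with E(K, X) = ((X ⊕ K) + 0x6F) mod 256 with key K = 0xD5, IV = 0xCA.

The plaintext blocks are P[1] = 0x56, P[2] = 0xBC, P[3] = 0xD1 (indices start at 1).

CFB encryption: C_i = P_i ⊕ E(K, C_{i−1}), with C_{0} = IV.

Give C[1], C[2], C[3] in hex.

C[1]: E(K, 0xCA) = 0x8E; 0x56 ⊕ 0x8E = 0xD8.
C[2]: E(K, 0xD8) = 0x7C; 0xBC ⊕ 0x7C = 0xC0.
C[3]: E(K, 0xC0) = 0x84; 0xD1 ⊕ 0x84 = 0x55.

C[1] = 0xD8, C[2] = 0xC0, C[3] = 0x55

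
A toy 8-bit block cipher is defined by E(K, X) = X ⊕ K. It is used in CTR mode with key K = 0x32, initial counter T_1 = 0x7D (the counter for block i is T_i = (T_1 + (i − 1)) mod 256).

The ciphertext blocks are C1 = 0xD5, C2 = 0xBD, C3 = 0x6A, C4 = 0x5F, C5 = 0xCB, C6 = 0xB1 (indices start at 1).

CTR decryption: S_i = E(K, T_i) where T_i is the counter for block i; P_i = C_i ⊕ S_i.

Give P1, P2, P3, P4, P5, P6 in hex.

P1: T = 0x7D, S = E(K, T) = 0x4F; 0xD5 ⊕ 0x4F = 0x9A.
P2: T = 0x7E, S = E(K, T) = 0x4C; 0xBD ⊕ 0x4C = 0xF1.
P3: T = 0x7F, S = E(K, T) = 0x4D; 0x6A ⊕ 0x4D = 0x27.
P4: T = 0x80, S = E(K, T) = 0xB2; 0x5F ⊕ 0xB2 = 0xED.
P5: T = 0x81, S = E(K, T) = 0xB3; 0xCB ⊕ 0xB3 = 0x78.
P6: T = 0x82, S = E(K, T) = 0xB0; 0xB1 ⊕ 0xB0 = 0x01.

P1 = 0x9A, P2 = 0xF1, P3 = 0x27, P4 = 0xED, P5 = 0x78, P6 = 0x01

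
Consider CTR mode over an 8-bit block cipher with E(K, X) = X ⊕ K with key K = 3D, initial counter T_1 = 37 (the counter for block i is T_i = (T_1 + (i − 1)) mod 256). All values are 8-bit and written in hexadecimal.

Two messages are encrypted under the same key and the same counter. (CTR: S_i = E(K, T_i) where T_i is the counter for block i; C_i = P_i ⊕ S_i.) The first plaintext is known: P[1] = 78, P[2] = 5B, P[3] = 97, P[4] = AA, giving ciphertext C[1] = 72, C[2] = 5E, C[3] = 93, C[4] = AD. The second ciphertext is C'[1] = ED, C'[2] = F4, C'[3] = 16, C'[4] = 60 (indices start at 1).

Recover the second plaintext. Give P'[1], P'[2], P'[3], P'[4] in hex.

In CTR with a reused counter, both messages share the same keystream S_i, so C_i ⊕ C'_i = P_i ⊕ P'_i and thus P'_i = P_i ⊕ C_i ⊕ C'_i.
P'[1]: 78 ⊕ 72 ⊕ ED = E7.
P'[2]: 5B ⊕ 5E ⊕ F4 = F1.
P'[3]: 97 ⊕ 93 ⊕ 16 = 12.
P'[4]: AA ⊕ AD ⊕ 60 = 67.

P'[1] = E7, P'[2] = F1, P'[3] = 12, P'[4] = 67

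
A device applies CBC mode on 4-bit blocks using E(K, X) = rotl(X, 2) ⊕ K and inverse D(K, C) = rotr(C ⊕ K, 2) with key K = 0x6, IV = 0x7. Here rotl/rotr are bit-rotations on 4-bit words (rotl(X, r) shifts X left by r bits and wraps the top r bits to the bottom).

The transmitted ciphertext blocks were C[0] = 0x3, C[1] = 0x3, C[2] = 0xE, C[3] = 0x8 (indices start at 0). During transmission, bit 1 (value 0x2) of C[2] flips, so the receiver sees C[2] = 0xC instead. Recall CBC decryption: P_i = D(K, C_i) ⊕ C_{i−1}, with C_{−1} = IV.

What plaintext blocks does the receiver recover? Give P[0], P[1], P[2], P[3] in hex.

Only C[2] changed, to 0xC. In CBC, a change in C_i garbles P_i and flips the same bit in P_{i+1}. Decrypting the received ciphertext:
P[0]: D(K, 0x3) = 0x5; 0x5 ⊕ 0x7 = 0x2.
P[1]: D(K, 0x3) = 0x5; 0x5 ⊕ 0x3 = 0x6.
P[2]: D(K, 0xC) = 0xA; 0xA ⊕ 0x3 = 0x9.
P[3]: D(K, 0x8) = 0xB; 0xB ⊕ 0xC = 0x7.
Blocks that differ from the original plaintext: P[2], P[3].

P[0] = 0x2, P[1] = 0x6, P[2] = 0x9, P[3] = 0x7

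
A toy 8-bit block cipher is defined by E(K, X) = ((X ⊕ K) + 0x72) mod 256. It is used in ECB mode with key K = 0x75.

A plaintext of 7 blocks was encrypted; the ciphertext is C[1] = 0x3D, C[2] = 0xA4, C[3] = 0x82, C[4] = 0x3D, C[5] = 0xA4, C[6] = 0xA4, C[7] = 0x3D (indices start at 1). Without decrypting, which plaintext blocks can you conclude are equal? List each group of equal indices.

P[1] = P[4] = P[7]; P[2] = P[5] = P[6]

ECB encrypts each block independently with the same key, so equal ciphertext blocks imply equal plaintext blocks.
C[1] = C[4] = C[7] = 0x3D, so P[1] = P[4] = P[7].
C[2] = C[5] = C[6] = 0xA4, so P[2] = P[5] = P[6].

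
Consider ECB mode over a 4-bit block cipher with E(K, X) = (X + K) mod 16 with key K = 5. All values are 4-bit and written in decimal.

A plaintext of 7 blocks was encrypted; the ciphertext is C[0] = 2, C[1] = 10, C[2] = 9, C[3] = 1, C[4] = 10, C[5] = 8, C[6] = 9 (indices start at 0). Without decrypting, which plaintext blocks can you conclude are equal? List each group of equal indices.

ECB encrypts each block independently with the same key, so equal ciphertext blocks imply equal plaintext blocks.
C[1] = C[4] = 10, so P[1] = P[4].
C[2] = C[6] = 9, so P[2] = P[6].

P[1] = P[4]; P[2] = P[6]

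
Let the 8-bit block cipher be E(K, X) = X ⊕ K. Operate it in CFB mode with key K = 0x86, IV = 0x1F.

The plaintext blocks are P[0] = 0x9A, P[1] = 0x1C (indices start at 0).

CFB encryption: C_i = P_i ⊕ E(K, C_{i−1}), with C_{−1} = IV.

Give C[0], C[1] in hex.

C[0] = 0x03, C[1] = 0x99

C[0]: E(K, 0x1F) = 0x99; 0x9A ⊕ 0x99 = 0x03.
C[1]: E(K, 0x03) = 0x85; 0x1C ⊕ 0x85 = 0x99.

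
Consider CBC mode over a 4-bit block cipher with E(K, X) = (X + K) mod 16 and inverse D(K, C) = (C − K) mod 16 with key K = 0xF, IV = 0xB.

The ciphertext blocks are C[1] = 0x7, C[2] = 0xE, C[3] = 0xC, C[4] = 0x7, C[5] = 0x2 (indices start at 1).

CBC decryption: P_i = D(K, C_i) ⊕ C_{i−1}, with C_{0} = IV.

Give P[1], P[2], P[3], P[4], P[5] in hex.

P[1]: D(K, 0x7) = 0x8; 0x8 ⊕ 0xB = 0x3.
P[2]: D(K, 0xE) = 0xF; 0xF ⊕ 0x7 = 0x8.
P[3]: D(K, 0xC) = 0xD; 0xD ⊕ 0xE = 0x3.
P[4]: D(K, 0x7) = 0x8; 0x8 ⊕ 0xC = 0x4.
P[5]: D(K, 0x2) = 0x3; 0x3 ⊕ 0x7 = 0x4.

P[1] = 0x3, P[2] = 0x8, P[3] = 0x3, P[4] = 0x4, P[5] = 0x4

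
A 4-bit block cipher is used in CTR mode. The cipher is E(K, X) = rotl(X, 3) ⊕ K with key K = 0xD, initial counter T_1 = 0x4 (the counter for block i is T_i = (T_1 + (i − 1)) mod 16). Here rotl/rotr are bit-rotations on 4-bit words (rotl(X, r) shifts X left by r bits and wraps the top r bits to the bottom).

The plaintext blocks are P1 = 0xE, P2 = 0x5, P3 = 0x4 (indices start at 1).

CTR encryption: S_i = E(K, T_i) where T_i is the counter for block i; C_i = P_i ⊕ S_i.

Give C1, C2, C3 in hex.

C1 = 0x1, C2 = 0x2, C3 = 0xA

C1: T = 0x4, S = E(K, T) = 0xF; 0xE ⊕ 0xF = 0x1.
C2: T = 0x5, S = E(K, T) = 0x7; 0x5 ⊕ 0x7 = 0x2.
C3: T = 0x6, S = E(K, T) = 0xE; 0x4 ⊕ 0xE = 0xA.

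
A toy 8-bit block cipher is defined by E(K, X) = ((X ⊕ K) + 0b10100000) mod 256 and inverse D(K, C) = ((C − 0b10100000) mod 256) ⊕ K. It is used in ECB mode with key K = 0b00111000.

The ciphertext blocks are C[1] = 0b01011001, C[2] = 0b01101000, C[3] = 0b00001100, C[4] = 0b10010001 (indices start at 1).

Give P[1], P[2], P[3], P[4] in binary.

ECB decryption: P_i = D(K, C_i).
P[1]: D(K, 0b01011001) = 0b10000001.
P[2]: D(K, 0b01101000) = 0b11110000.
P[3]: D(K, 0b00001100) = 0b01010100.
P[4]: D(K, 0b10010001) = 0b11001001.

P[1] = 0b10000001, P[2] = 0b11110000, P[3] = 0b01010100, P[4] = 0b11001001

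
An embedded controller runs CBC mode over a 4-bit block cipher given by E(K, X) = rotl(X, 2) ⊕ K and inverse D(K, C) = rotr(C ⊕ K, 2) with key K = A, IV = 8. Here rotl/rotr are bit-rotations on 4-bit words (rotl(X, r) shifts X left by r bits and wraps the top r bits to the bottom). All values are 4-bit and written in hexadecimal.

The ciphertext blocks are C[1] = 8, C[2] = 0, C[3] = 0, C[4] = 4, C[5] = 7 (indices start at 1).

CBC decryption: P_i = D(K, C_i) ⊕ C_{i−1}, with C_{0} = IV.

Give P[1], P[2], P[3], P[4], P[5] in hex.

P[1] = 0, P[2] = 2, P[3] = A, P[4] = B, P[5] = 3

P[1]: D(K, 8) = 8; 8 ⊕ 8 = 0.
P[2]: D(K, 0) = A; A ⊕ 8 = 2.
P[3]: D(K, 0) = A; A ⊕ 0 = A.
P[4]: D(K, 4) = B; B ⊕ 0 = B.
P[5]: D(K, 7) = 7; 7 ⊕ 4 = 3.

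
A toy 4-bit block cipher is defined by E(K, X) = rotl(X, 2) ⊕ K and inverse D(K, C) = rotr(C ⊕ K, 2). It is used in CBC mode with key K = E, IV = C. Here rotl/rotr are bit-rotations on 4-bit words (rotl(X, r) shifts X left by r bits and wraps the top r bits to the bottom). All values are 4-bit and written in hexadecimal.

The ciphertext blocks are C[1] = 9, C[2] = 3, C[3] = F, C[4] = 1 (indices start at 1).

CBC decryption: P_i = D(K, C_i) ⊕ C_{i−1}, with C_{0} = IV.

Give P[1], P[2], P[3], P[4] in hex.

P[1] = 1, P[2] = E, P[3] = 7, P[4] = 0

P[1]: D(K, 9) = D; D ⊕ C = 1.
P[2]: D(K, 3) = 7; 7 ⊕ 9 = E.
P[3]: D(K, F) = 4; 4 ⊕ 3 = 7.
P[4]: D(K, 1) = F; F ⊕ F = 0.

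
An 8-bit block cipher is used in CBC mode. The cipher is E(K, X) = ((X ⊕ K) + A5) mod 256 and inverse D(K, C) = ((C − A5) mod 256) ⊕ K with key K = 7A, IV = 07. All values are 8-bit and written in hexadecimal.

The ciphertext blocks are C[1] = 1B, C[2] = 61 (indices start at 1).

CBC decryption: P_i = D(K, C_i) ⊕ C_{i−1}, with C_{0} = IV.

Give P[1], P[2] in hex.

P[1]: D(K, 1B) = 0C; 0C ⊕ 07 = 0B.
P[2]: D(K, 61) = C6; C6 ⊕ 1B = DD.

P[1] = 0B, P[2] = DD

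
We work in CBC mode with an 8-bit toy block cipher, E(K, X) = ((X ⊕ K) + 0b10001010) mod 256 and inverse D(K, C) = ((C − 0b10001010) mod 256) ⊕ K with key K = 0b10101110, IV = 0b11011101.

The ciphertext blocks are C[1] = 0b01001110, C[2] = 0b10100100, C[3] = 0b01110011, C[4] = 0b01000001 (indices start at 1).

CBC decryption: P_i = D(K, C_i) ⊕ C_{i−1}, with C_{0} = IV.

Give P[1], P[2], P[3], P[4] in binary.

P[1]: D(K, 0b01001110) = 0b01101010; 0b01101010 ⊕ 0b11011101 = 0b10110111.
P[2]: D(K, 0b10100100) = 0b10110100; 0b10110100 ⊕ 0b01001110 = 0b11111010.
P[3]: D(K, 0b01110011) = 0b01000111; 0b01000111 ⊕ 0b10100100 = 0b11100011.
P[4]: D(K, 0b01000001) = 0b00011001; 0b00011001 ⊕ 0b01110011 = 0b01101010.

P[1] = 0b10110111, P[2] = 0b11111010, P[3] = 0b11100011, P[4] = 0b01101010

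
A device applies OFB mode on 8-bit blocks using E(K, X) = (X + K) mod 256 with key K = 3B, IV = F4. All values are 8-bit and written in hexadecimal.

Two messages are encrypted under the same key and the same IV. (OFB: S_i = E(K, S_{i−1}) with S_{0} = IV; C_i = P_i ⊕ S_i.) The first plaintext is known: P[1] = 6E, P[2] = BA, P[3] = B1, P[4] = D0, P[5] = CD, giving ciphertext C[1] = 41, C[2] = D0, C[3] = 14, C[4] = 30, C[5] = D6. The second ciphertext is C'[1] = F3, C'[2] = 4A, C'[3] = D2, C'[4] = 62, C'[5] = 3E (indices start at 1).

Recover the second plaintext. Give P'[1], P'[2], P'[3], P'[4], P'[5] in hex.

P'[1] = DC, P'[2] = 20, P'[3] = 77, P'[4] = 82, P'[5] = 25

In OFB with a reused IV, both messages share the same keystream S_i, so C_i ⊕ C'_i = P_i ⊕ P'_i and thus P'_i = P_i ⊕ C_i ⊕ C'_i.
P'[1]: 6E ⊕ 41 ⊕ F3 = DC.
P'[2]: BA ⊕ D0 ⊕ 4A = 20.
P'[3]: B1 ⊕ 14 ⊕ D2 = 77.
P'[4]: D0 ⊕ 30 ⊕ 62 = 82.
P'[5]: CD ⊕ D6 ⊕ 3E = 25.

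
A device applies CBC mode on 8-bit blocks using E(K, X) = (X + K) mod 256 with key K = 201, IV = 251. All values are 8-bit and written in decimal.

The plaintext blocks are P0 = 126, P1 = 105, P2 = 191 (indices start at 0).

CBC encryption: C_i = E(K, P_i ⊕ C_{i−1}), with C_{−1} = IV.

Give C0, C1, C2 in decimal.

C0 = 78, C1 = 240, C2 = 24

C0: P0 ⊕ 251 = 133; E(K, 133) = 78.
C1: P1 ⊕ 78 = 39; E(K, 39) = 240.
C2: P2 ⊕ 240 = 79; E(K, 79) = 24.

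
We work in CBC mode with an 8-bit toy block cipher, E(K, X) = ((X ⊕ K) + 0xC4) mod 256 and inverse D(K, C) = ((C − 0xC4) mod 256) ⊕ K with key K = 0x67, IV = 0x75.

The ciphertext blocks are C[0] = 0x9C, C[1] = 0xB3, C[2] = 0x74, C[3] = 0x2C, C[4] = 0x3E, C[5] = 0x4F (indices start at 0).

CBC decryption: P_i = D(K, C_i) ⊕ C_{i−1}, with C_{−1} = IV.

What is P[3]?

P[3] = 0x7B

P[3]: D(K, 0x2C) = 0x0F; 0x0F ⊕ 0x74 = 0x7B.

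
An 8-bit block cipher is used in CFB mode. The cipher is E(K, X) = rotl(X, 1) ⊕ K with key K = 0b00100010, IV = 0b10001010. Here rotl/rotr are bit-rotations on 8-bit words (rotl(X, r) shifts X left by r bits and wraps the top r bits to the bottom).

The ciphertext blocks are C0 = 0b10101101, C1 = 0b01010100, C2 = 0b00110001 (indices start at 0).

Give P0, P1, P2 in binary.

P0 = 0b10011010, P1 = 0b00101101, P2 = 0b10111011

CFB decryption: P_i = C_i ⊕ E(K, C_{i−1}), with C_{−1} = IV.
P0: E(K, 0b10001010) = 0b00110111; 0b10101101 ⊕ 0b00110111 = 0b10011010.
P1: E(K, 0b10101101) = 0b01111001; 0b01010100 ⊕ 0b01111001 = 0b00101101.
P2: E(K, 0b01010100) = 0b10001010; 0b00110001 ⊕ 0b10001010 = 0b10111011.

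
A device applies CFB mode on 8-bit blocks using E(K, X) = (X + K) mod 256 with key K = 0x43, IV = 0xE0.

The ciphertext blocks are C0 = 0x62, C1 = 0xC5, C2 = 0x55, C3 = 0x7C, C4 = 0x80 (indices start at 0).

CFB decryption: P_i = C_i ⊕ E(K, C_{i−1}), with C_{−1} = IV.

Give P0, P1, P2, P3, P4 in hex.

P0: E(K, 0xE0) = 0x23; 0x62 ⊕ 0x23 = 0x41.
P1: E(K, 0x62) = 0xA5; 0xC5 ⊕ 0xA5 = 0x60.
P2: E(K, 0xC5) = 0x08; 0x55 ⊕ 0x08 = 0x5D.
P3: E(K, 0x55) = 0x98; 0x7C ⊕ 0x98 = 0xE4.
P4: E(K, 0x7C) = 0xBF; 0x80 ⊕ 0xBF = 0x3F.

P0 = 0x41, P1 = 0x60, P2 = 0x5D, P3 = 0xE4, P4 = 0x3F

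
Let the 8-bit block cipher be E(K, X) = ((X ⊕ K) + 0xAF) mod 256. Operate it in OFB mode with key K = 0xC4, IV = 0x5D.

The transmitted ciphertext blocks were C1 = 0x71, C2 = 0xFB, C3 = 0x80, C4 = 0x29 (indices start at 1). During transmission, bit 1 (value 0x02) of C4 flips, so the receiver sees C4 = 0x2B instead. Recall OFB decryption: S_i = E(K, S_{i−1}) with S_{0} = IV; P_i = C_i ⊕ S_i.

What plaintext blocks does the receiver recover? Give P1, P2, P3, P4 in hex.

Only C4 changed, to 0x2B. In OFB, a change in C_i flips the same bit in P_i only; the keystream is unaffected. Decrypting the received ciphertext:
P1: S = E(K, 0x5D) = 0x48; 0x71 ⊕ 0x48 = 0x39.
P2: S = E(K, 0x48) = 0x3B; 0xFB ⊕ 0x3B = 0xC0.
P3: S = E(K, 0x3B) = 0xAE; 0x80 ⊕ 0xAE = 0x2E.
P4: S = E(K, 0xAE) = 0x19; 0x2B ⊕ 0x19 = 0x32.
Blocks that differ from the original plaintext: P4.

P1 = 0x39, P2 = 0xC0, P3 = 0x2E, P4 = 0x32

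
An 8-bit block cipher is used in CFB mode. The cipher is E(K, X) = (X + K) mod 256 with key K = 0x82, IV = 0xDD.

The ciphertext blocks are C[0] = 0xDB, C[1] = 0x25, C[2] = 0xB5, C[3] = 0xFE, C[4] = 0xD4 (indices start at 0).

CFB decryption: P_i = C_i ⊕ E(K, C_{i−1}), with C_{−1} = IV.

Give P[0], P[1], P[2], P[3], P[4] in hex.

P[0] = 0x84, P[1] = 0x78, P[2] = 0x12, P[3] = 0xC9, P[4] = 0x54

P[0]: E(K, 0xDD) = 0x5F; 0xDB ⊕ 0x5F = 0x84.
P[1]: E(K, 0xDB) = 0x5D; 0x25 ⊕ 0x5D = 0x78.
P[2]: E(K, 0x25) = 0xA7; 0xB5 ⊕ 0xA7 = 0x12.
P[3]: E(K, 0xB5) = 0x37; 0xFE ⊕ 0x37 = 0xC9.
P[4]: E(K, 0xFE) = 0x80; 0xD4 ⊕ 0x80 = 0x54.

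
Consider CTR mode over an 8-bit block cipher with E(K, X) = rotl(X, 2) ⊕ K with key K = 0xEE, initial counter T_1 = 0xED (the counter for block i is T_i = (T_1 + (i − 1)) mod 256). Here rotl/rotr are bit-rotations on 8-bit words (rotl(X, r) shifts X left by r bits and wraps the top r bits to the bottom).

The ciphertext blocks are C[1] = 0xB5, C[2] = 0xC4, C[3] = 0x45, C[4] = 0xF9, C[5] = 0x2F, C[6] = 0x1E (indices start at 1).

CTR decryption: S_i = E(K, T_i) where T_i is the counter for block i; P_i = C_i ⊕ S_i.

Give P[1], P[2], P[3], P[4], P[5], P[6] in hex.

P[1]: T = 0xED, S = E(K, T) = 0x59; 0xB5 ⊕ 0x59 = 0xEC.
P[2]: T = 0xEE, S = E(K, T) = 0x55; 0xC4 ⊕ 0x55 = 0x91.
P[3]: T = 0xEF, S = E(K, T) = 0x51; 0x45 ⊕ 0x51 = 0x14.
P[4]: T = 0xF0, S = E(K, T) = 0x2D; 0xF9 ⊕ 0x2D = 0xD4.
P[5]: T = 0xF1, S = E(K, T) = 0x29; 0x2F ⊕ 0x29 = 0x06.
P[6]: T = 0xF2, S = E(K, T) = 0x25; 0x1E ⊕ 0x25 = 0x3B.

P[1] = 0xEC, P[2] = 0x91, P[3] = 0x14, P[4] = 0xD4, P[5] = 0x06, P[6] = 0x3B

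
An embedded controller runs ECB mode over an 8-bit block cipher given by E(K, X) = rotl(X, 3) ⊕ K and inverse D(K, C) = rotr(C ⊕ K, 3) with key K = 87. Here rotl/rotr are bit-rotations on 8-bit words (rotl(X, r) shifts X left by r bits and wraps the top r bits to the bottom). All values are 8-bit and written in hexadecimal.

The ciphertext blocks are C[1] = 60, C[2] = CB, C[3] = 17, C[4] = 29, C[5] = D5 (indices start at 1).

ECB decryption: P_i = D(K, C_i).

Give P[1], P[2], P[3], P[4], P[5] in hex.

P[1]: D(K, 60) = FC.
P[2]: D(K, CB) = 89.
P[3]: D(K, 17) = 12.
P[4]: D(K, 29) = D5.
P[5]: D(K, D5) = 4A.

P[1] = FC, P[2] = 89, P[3] = 12, P[4] = D5, P[5] = 4A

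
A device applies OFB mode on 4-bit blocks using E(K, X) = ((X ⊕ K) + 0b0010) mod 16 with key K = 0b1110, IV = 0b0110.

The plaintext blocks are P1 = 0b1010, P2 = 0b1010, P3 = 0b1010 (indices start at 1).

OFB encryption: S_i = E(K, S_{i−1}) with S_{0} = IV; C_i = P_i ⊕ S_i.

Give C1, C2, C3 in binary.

C1: S = E(K, 0b0110) = 0b1010; 0b1010 ⊕ 0b1010 = 0b0000.
C2: S = E(K, 0b1010) = 0b0110; 0b1010 ⊕ 0b0110 = 0b1100.
C3: S = E(K, 0b0110) = 0b1010; 0b1010 ⊕ 0b1010 = 0b0000.

C1 = 0b0000, C2 = 0b1100, C3 = 0b0000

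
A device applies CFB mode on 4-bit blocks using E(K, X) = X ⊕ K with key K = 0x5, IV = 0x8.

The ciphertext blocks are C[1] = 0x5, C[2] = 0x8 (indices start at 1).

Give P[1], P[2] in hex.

P[1] = 0x8, P[2] = 0x8

CFB decryption: P_i = C_i ⊕ E(K, C_{i−1}), with C_{0} = IV.
P[1]: E(K, 0x8) = 0xD; 0x5 ⊕ 0xD = 0x8.
P[2]: E(K, 0x5) = 0x0; 0x8 ⊕ 0x0 = 0x8.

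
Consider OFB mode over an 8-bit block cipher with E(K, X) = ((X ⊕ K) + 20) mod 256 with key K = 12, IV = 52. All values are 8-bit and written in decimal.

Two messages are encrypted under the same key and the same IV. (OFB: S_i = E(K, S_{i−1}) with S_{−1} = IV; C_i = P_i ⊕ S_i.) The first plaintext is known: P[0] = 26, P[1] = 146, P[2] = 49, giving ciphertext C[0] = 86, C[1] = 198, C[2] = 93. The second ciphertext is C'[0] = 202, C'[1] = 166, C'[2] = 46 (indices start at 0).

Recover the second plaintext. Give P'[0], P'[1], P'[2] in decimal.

In OFB with a reused IV, both messages share the same keystream S_i, so C_i ⊕ C'_i = P_i ⊕ P'_i and thus P'_i = P_i ⊕ C_i ⊕ C'_i.
P'[0]: 26 ⊕ 86 ⊕ 202 = 134.
P'[1]: 146 ⊕ 198 ⊕ 166 = 242.
P'[2]: 49 ⊕ 93 ⊕ 46 = 66.

P'[0] = 134, P'[1] = 242, P'[2] = 66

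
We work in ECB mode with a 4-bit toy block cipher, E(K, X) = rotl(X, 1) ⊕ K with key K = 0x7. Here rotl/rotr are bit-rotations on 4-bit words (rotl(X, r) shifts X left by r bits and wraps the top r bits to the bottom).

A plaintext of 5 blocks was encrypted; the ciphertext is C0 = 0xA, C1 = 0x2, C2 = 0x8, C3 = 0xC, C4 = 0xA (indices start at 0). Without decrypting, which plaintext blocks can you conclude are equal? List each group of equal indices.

ECB encrypts each block independently with the same key, so equal ciphertext blocks imply equal plaintext blocks.
C0 = C4 = 0xA, so P0 = P4.

P0 = P4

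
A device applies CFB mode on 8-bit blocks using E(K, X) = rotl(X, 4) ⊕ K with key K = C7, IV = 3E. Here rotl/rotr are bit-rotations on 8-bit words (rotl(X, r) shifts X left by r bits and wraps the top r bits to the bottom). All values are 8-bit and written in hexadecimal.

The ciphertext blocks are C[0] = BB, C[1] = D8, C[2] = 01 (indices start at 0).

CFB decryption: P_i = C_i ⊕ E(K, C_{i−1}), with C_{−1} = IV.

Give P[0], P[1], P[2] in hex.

P[0] = 9F, P[1] = A4, P[2] = 4B

P[0]: E(K, 3E) = 24; BB ⊕ 24 = 9F.
P[1]: E(K, BB) = 7C; D8 ⊕ 7C = A4.
P[2]: E(K, D8) = 4A; 01 ⊕ 4A = 4B.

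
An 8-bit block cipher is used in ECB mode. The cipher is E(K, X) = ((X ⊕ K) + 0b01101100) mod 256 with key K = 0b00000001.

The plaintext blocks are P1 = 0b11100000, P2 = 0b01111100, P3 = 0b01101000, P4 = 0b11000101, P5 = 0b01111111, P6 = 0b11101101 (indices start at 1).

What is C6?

C6 = 0b01011000

ECB encryption: C_i = E(K, P_i).
C6: E(K, 0b11101101) = 0b01011000.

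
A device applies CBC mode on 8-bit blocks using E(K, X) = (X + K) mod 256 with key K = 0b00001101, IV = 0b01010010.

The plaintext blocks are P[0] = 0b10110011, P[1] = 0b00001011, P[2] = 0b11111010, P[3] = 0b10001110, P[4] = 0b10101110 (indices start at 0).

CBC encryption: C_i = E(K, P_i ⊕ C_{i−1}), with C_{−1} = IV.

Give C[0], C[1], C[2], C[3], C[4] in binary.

C[0] = 0b11101110, C[1] = 0b11110010, C[2] = 0b00010101, C[3] = 0b10101000, C[4] = 0b00010011

C[0]: P[0] ⊕ 0b01010010 = 0b11100001; E(K, 0b11100001) = 0b11101110.
C[1]: P[1] ⊕ 0b11101110 = 0b11100101; E(K, 0b11100101) = 0b11110010.
C[2]: P[2] ⊕ 0b11110010 = 0b00001000; E(K, 0b00001000) = 0b00010101.
C[3]: P[3] ⊕ 0b00010101 = 0b10011011; E(K, 0b10011011) = 0b10101000.
C[4]: P[4] ⊕ 0b10101000 = 0b00000110; E(K, 0b00000110) = 0b00010011.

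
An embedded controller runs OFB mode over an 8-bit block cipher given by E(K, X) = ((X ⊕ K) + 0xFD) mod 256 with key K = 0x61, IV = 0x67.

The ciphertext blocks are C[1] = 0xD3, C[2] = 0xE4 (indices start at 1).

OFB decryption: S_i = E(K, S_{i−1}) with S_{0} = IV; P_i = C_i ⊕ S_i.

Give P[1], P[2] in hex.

P[1]: S = E(K, 0x67) = 0x03; 0xD3 ⊕ 0x03 = 0xD0.
P[2]: S = E(K, 0x03) = 0x5F; 0xE4 ⊕ 0x5F = 0xBB.

P[1] = 0xD0, P[2] = 0xBB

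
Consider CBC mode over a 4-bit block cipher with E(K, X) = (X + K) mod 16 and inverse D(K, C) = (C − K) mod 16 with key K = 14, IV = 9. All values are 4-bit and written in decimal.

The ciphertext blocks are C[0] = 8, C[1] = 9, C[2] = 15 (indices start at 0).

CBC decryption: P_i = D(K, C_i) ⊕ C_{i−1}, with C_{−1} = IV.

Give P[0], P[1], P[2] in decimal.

P[0] = 3, P[1] = 3, P[2] = 8

P[0]: D(K, 8) = 10; 10 ⊕ 9 = 3.
P[1]: D(K, 9) = 11; 11 ⊕ 8 = 3.
P[2]: D(K, 15) = 1; 1 ⊕ 9 = 8.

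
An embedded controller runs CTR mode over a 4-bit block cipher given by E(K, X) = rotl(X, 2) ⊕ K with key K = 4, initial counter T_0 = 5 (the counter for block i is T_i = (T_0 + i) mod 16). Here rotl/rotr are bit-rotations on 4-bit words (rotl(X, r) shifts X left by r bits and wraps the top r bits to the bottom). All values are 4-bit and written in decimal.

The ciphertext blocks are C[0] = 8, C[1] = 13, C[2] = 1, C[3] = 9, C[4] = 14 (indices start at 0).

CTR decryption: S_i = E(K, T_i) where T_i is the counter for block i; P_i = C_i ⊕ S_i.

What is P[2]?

P[2] = 8

P[2]: T = 7, S = E(K, T) = 9; 1 ⊕ 9 = 8.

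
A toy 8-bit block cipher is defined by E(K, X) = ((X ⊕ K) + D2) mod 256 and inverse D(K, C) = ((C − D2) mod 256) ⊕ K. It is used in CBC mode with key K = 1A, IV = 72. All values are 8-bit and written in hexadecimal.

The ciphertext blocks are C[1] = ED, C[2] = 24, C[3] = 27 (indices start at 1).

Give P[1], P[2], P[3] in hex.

CBC decryption: P_i = D(K, C_i) ⊕ C_{i−1}, with C_{0} = IV.
P[1]: D(K, ED) = 01; 01 ⊕ 72 = 73.
P[2]: D(K, 24) = 48; 48 ⊕ ED = A5.
P[3]: D(K, 27) = 4F; 4F ⊕ 24 = 6B.

P[1] = 73, P[2] = A5, P[3] = 6B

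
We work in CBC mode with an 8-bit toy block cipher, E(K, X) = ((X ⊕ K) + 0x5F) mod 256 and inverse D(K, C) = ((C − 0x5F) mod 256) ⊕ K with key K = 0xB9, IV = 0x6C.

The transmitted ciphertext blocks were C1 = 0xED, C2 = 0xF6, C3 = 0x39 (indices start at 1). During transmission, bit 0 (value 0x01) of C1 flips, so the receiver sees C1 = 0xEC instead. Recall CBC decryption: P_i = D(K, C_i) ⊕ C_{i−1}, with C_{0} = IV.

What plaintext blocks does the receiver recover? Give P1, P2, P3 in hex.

P1 = 0x58, P2 = 0xC2, P3 = 0x95

Only C1 changed, to 0xEC. In CBC, a change in C_i garbles P_i and flips the same bit in P_{i+1}. Decrypting the received ciphertext:
P1: D(K, 0xEC) = 0x34; 0x34 ⊕ 0x6C = 0x58.
P2: D(K, 0xF6) = 0x2E; 0x2E ⊕ 0xEC = 0xC2.
P3: D(K, 0x39) = 0x63; 0x63 ⊕ 0xF6 = 0x95.
Blocks that differ from the original plaintext: P1, P2.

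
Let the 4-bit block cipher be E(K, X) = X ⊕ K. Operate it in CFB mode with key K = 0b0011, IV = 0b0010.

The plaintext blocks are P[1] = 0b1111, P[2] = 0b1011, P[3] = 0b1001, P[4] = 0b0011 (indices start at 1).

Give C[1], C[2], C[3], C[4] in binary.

C[1] = 0b1110, C[2] = 0b0110, C[3] = 0b1100, C[4] = 0b1100

CFB encryption: C_i = P_i ⊕ E(K, C_{i−1}), with C_{0} = IV.
C[1]: E(K, 0b0010) = 0b0001; 0b1111 ⊕ 0b0001 = 0b1110.
C[2]: E(K, 0b1110) = 0b1101; 0b1011 ⊕ 0b1101 = 0b0110.
C[3]: E(K, 0b0110) = 0b0101; 0b1001 ⊕ 0b0101 = 0b1100.
C[4]: E(K, 0b1100) = 0b1111; 0b0011 ⊕ 0b1111 = 0b1100.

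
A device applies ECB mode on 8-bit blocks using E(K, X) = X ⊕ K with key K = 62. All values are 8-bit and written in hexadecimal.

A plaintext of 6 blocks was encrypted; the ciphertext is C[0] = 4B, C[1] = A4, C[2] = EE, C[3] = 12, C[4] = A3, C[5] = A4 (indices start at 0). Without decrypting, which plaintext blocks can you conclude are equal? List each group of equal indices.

ECB encrypts each block independently with the same key, so equal ciphertext blocks imply equal plaintext blocks.
C[1] = C[5] = A4, so P[1] = P[5].

P[1] = P[5]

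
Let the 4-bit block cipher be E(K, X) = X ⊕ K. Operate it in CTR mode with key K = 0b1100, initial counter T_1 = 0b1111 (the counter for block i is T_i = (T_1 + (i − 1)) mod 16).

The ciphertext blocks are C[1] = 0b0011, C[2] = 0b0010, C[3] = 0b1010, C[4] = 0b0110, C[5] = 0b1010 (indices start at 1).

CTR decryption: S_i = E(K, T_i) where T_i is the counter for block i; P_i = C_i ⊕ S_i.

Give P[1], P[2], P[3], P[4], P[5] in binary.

P[1]: T = 0b1111, S = E(K, T) = 0b0011; 0b0011 ⊕ 0b0011 = 0b0000.
P[2]: T = 0b0000, S = E(K, T) = 0b1100; 0b0010 ⊕ 0b1100 = 0b1110.
P[3]: T = 0b0001, S = E(K, T) = 0b1101; 0b1010 ⊕ 0b1101 = 0b0111.
P[4]: T = 0b0010, S = E(K, T) = 0b1110; 0b0110 ⊕ 0b1110 = 0b1000.
P[5]: T = 0b0011, S = E(K, T) = 0b1111; 0b1010 ⊕ 0b1111 = 0b0101.

P[1] = 0b0000, P[2] = 0b1110, P[3] = 0b0111, P[4] = 0b1000, P[5] = 0b0101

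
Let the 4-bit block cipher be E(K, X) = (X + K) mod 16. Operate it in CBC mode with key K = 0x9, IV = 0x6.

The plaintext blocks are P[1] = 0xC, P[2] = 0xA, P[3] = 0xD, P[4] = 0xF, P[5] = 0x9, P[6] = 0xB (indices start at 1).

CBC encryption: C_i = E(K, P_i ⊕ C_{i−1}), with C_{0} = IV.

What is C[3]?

C[1]: P[1] ⊕ 0x6 = 0xA; E(K, 0xA) = 0x3.
C[2]: P[2] ⊕ 0x3 = 0x9; E(K, 0x9) = 0x2.
C[3]: P[3] ⊕ 0x2 = 0xF; E(K, 0xF) = 0x8.

C[3] = 0x8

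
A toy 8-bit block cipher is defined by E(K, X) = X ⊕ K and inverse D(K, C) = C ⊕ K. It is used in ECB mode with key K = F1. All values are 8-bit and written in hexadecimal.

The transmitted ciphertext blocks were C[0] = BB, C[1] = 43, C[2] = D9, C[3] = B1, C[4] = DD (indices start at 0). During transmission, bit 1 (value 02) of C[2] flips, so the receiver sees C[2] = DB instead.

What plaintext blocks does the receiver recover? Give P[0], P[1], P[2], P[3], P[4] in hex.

P[0] = 4A, P[1] = B2, P[2] = 2A, P[3] = 40, P[4] = 2C

ECB decryption: P_i = D(K, C_i).
Only C[2] changed, to DB. In ECB, a change in C_i affects only P_i. Decrypting the received ciphertext:
P[0]: D(K, BB) = 4A.
P[1]: D(K, 43) = B2.
P[2]: D(K, DB) = 2A.
P[3]: D(K, B1) = 40.
P[4]: D(K, DD) = 2C.
Blocks that differ from the original plaintext: P[2].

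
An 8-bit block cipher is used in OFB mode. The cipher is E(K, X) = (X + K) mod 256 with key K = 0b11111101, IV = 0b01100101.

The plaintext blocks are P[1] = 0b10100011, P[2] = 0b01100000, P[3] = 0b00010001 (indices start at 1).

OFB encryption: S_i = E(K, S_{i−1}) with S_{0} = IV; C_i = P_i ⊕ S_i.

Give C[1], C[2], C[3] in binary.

C[1]: S = E(K, 0b01100101) = 0b01100010; 0b10100011 ⊕ 0b01100010 = 0b11000001.
C[2]: S = E(K, 0b01100010) = 0b01011111; 0b01100000 ⊕ 0b01011111 = 0b00111111.
C[3]: S = E(K, 0b01011111) = 0b01011100; 0b00010001 ⊕ 0b01011100 = 0b01001101.

C[1] = 0b11000001, C[2] = 0b00111111, C[3] = 0b01001101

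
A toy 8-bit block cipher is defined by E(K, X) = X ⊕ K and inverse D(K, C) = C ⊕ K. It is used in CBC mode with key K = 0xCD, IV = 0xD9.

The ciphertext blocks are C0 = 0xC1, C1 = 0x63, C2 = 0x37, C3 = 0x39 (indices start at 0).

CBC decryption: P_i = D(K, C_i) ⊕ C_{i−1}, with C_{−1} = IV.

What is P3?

P3 = 0xC3

P3: D(K, 0x39) = 0xF4; 0xF4 ⊕ 0x37 = 0xC3.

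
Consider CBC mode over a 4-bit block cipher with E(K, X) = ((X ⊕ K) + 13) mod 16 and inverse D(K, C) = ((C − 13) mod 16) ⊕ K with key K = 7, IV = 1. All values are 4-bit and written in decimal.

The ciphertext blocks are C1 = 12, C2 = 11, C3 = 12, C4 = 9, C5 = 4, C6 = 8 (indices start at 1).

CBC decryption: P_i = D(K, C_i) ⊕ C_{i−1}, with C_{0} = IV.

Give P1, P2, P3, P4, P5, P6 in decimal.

P1: D(K, 12) = 8; 8 ⊕ 1 = 9.
P2: D(K, 11) = 9; 9 ⊕ 12 = 5.
P3: D(K, 12) = 8; 8 ⊕ 11 = 3.
P4: D(K, 9) = 11; 11 ⊕ 12 = 7.
P5: D(K, 4) = 0; 0 ⊕ 9 = 9.
P6: D(K, 8) = 12; 12 ⊕ 4 = 8.

P1 = 9, P2 = 5, P3 = 3, P4 = 7, P5 = 9, P6 = 8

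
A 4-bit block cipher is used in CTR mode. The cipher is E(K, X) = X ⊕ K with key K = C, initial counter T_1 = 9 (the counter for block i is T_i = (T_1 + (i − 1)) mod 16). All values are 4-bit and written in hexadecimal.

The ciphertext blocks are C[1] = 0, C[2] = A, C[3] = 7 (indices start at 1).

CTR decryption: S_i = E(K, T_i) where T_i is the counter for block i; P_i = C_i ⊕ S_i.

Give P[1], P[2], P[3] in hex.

P[1]: T = 9, S = E(K, T) = 5; 0 ⊕ 5 = 5.
P[2]: T = A, S = E(K, T) = 6; A ⊕ 6 = C.
P[3]: T = B, S = E(K, T) = 7; 7 ⊕ 7 = 0.

P[1] = 5, P[2] = C, P[3] = 0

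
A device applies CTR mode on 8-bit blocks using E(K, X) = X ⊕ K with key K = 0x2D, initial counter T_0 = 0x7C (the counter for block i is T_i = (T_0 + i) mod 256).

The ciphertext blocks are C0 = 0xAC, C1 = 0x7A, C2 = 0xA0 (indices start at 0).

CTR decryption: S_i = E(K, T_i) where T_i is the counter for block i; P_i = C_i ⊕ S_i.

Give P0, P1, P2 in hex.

P0 = 0xFD, P1 = 0x2A, P2 = 0xF3

P0: T = 0x7C, S = E(K, T) = 0x51; 0xAC ⊕ 0x51 = 0xFD.
P1: T = 0x7D, S = E(K, T) = 0x50; 0x7A ⊕ 0x50 = 0x2A.
P2: T = 0x7E, S = E(K, T) = 0x53; 0xA0 ⊕ 0x53 = 0xF3.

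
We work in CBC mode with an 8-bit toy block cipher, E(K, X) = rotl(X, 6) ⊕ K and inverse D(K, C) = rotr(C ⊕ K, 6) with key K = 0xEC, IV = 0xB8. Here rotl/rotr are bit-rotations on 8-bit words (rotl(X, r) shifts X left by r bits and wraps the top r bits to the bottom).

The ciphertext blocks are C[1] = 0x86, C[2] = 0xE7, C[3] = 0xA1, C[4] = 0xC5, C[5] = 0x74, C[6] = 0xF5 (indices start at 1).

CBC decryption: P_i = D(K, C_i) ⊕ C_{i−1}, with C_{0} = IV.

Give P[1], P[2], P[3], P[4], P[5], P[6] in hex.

P[1]: D(K, 0x86) = 0xA9; 0xA9 ⊕ 0xB8 = 0x11.
P[2]: D(K, 0xE7) = 0x2C; 0x2C ⊕ 0x86 = 0xAA.
P[3]: D(K, 0xA1) = 0x35; 0x35 ⊕ 0xE7 = 0xD2.
P[4]: D(K, 0xC5) = 0xA4; 0xA4 ⊕ 0xA1 = 0x05.
P[5]: D(K, 0x74) = 0x62; 0x62 ⊕ 0xC5 = 0xA7.
P[6]: D(K, 0xF5) = 0x64; 0x64 ⊕ 0x74 = 0x10.

P[1] = 0x11, P[2] = 0xAA, P[3] = 0xD2, P[4] = 0x05, P[5] = 0xA7, P[6] = 0x10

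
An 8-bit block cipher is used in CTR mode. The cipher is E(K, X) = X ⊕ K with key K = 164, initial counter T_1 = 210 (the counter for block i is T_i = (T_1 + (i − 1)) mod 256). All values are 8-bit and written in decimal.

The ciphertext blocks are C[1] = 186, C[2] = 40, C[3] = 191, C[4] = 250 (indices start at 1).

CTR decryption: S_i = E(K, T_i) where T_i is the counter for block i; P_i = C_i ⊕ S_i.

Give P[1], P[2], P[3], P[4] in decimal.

P[1]: T = 210, S = E(K, T) = 118; 186 ⊕ 118 = 204.
P[2]: T = 211, S = E(K, T) = 119; 40 ⊕ 119 = 95.
P[3]: T = 212, S = E(K, T) = 112; 191 ⊕ 112 = 207.
P[4]: T = 213, S = E(K, T) = 113; 250 ⊕ 113 = 139.

P[1] = 204, P[2] = 95, P[3] = 207, P[4] = 139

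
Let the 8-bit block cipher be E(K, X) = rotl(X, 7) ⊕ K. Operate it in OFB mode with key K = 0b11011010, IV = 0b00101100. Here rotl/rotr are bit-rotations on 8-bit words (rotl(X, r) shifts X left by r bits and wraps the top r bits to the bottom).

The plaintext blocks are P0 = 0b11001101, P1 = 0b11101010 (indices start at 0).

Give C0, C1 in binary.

C0 = 0b00000001, C1 = 0b01010110

OFB encryption: S_i = E(K, S_{i−1}) with S_{−1} = IV; C_i = P_i ⊕ S_i.
C0: S = E(K, 0b00101100) = 0b11001100; 0b11001101 ⊕ 0b11001100 = 0b00000001.
C1: S = E(K, 0b11001100) = 0b10111100; 0b11101010 ⊕ 0b10111100 = 0b01010110.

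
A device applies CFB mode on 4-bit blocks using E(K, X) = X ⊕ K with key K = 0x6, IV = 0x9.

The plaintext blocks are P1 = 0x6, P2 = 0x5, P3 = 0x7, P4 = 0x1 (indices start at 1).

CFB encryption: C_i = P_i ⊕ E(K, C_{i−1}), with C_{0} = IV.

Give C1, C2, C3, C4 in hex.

C1 = 0x9, C2 = 0xA, C3 = 0xB, C4 = 0xC

C1: E(K, 0x9) = 0xF; 0x6 ⊕ 0xF = 0x9.
C2: E(K, 0x9) = 0xF; 0x5 ⊕ 0xF = 0xA.
C3: E(K, 0xA) = 0xC; 0x7 ⊕ 0xC = 0xB.
C4: E(K, 0xB) = 0xD; 0x1 ⊕ 0xD = 0xC.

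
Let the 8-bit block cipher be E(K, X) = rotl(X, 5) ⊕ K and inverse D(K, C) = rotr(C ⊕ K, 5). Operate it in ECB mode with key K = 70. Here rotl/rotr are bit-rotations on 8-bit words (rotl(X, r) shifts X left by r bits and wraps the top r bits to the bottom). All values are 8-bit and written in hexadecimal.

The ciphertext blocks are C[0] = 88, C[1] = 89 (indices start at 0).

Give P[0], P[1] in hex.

ECB decryption: P_i = D(K, C_i).
P[0]: D(K, 88) = C7.
P[1]: D(K, 89) = CF.

P[0] = C7, P[1] = CF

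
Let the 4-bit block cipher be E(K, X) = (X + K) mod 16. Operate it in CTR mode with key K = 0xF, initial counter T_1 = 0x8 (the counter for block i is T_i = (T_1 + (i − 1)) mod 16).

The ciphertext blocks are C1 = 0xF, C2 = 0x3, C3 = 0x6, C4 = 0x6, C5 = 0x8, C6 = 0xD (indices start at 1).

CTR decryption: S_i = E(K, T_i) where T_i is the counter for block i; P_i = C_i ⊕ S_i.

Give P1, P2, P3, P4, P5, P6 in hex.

P1 = 0x8, P2 = 0xB, P3 = 0xF, P4 = 0xC, P5 = 0x3, P6 = 0x1

P1: T = 0x8, S = E(K, T) = 0x7; 0xF ⊕ 0x7 = 0x8.
P2: T = 0x9, S = E(K, T) = 0x8; 0x3 ⊕ 0x8 = 0xB.
P3: T = 0xA, S = E(K, T) = 0x9; 0x6 ⊕ 0x9 = 0xF.
P4: T = 0xB, S = E(K, T) = 0xA; 0x6 ⊕ 0xA = 0xC.
P5: T = 0xC, S = E(K, T) = 0xB; 0x8 ⊕ 0xB = 0x3.
P6: T = 0xD, S = E(K, T) = 0xC; 0xD ⊕ 0xC = 0x1.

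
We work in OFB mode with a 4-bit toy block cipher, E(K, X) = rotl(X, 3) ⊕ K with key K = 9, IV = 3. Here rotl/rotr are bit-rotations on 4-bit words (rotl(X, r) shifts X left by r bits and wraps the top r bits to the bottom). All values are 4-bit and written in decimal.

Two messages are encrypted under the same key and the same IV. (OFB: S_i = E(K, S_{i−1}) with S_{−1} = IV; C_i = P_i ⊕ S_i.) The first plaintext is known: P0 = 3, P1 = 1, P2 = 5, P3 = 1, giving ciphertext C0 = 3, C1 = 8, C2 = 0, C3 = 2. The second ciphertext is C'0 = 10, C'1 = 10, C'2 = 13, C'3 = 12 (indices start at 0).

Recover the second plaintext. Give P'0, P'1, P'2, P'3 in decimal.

P'0 = 10, P'1 = 3, P'2 = 8, P'3 = 15

In OFB with a reused IV, both messages share the same keystream S_i, so C_i ⊕ C'_i = P_i ⊕ P'_i and thus P'_i = P_i ⊕ C_i ⊕ C'_i.
P'0: 3 ⊕ 3 ⊕ 10 = 10.
P'1: 1 ⊕ 8 ⊕ 10 = 3.
P'2: 5 ⊕ 0 ⊕ 13 = 8.
P'3: 1 ⊕ 2 ⊕ 12 = 15.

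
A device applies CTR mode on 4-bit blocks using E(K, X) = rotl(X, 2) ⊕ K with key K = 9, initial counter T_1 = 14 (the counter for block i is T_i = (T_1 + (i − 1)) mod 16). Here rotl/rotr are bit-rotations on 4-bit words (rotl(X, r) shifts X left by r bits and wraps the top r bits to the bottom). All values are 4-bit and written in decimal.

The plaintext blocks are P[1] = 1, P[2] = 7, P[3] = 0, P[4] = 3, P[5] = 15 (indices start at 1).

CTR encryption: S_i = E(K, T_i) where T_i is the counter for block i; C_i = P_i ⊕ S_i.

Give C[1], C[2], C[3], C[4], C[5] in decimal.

C[1]: T = 14, S = E(K, T) = 2; 1 ⊕ 2 = 3.
C[2]: T = 15, S = E(K, T) = 6; 7 ⊕ 6 = 1.
C[3]: T = 0, S = E(K, T) = 9; 0 ⊕ 9 = 9.
C[4]: T = 1, S = E(K, T) = 13; 3 ⊕ 13 = 14.
C[5]: T = 2, S = E(K, T) = 1; 15 ⊕ 1 = 14.

C[1] = 3, C[2] = 1, C[3] = 9, C[4] = 14, C[5] = 14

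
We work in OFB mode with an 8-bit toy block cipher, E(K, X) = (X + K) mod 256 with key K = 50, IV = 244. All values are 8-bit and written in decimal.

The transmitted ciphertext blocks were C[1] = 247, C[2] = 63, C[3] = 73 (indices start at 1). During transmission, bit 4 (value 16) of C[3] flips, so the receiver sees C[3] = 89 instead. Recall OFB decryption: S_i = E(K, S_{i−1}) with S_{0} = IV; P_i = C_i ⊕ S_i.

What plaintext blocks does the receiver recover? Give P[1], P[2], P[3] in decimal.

Only C[3] changed, to 89. In OFB, a change in C_i flips the same bit in P_i only; the keystream is unaffected. Decrypting the received ciphertext:
P[1]: S = E(K, 244) = 38; 247 ⊕ 38 = 209.
P[2]: S = E(K, 38) = 88; 63 ⊕ 88 = 103.
P[3]: S = E(K, 88) = 138; 89 ⊕ 138 = 211.
Blocks that differ from the original plaintext: P[3].

P[1] = 209, P[2] = 103, P[3] = 211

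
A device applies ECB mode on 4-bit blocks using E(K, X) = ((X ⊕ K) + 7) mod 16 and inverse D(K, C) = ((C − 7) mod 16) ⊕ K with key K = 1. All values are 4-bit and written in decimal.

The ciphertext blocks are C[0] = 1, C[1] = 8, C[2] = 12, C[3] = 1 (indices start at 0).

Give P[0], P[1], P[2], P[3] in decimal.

ECB decryption: P_i = D(K, C_i).
P[0]: D(K, 1) = 11.
P[1]: D(K, 8) = 0.
P[2]: D(K, 12) = 4.
P[3]: D(K, 1) = 11.

P[0] = 11, P[1] = 0, P[2] = 4, P[3] = 11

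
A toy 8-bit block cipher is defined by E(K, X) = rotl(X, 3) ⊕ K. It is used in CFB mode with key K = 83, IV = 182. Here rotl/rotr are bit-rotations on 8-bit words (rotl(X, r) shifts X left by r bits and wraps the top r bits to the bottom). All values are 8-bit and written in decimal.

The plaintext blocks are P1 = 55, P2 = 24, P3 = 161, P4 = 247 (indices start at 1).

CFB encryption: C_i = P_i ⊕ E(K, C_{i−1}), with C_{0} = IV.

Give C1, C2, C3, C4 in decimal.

C1 = 209, C2 = 197, C3 = 220, C4 = 66

C1: E(K, 182) = 230; 55 ⊕ 230 = 209.
C2: E(K, 209) = 221; 24 ⊕ 221 = 197.
C3: E(K, 197) = 125; 161 ⊕ 125 = 220.
C4: E(K, 220) = 181; 247 ⊕ 181 = 66.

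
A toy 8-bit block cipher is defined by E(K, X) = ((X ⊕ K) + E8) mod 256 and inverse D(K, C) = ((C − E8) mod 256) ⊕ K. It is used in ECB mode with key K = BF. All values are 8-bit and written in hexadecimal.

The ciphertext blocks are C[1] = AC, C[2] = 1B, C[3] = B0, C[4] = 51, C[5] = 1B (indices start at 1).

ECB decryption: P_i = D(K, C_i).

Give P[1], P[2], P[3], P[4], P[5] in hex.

P[1] = 7B, P[2] = 8C, P[3] = 77, P[4] = D6, P[5] = 8C

P[1]: D(K, AC) = 7B.
P[2]: D(K, 1B) = 8C.
P[3]: D(K, B0) = 77.
P[4]: D(K, 51) = D6.
P[5]: D(K, 1B) = 8C.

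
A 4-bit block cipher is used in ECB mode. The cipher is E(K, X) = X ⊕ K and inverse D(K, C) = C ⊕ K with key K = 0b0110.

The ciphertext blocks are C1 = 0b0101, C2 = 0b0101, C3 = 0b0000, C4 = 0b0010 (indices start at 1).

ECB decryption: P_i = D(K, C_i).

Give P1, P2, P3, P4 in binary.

P1: D(K, 0b0101) = 0b0011.
P2: D(K, 0b0101) = 0b0011.
P3: D(K, 0b0000) = 0b0110.
P4: D(K, 0b0010) = 0b0100.

P1 = 0b0011, P2 = 0b0011, P3 = 0b0110, P4 = 0b0100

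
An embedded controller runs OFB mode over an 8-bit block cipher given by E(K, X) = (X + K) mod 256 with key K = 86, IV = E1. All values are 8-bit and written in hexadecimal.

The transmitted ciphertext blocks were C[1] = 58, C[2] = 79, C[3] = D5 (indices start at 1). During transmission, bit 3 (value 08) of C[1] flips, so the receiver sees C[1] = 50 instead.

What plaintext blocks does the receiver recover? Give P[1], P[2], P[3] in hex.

P[1] = 37, P[2] = 94, P[3] = A6

OFB decryption: S_i = E(K, S_{i−1}) with S_{0} = IV; P_i = C_i ⊕ S_i.
Only C[1] changed, to 50. In OFB, a change in C_i flips the same bit in P_i only; the keystream is unaffected. Decrypting the received ciphertext:
P[1]: S = E(K, E1) = 67; 50 ⊕ 67 = 37.
P[2]: S = E(K, 67) = ED; 79 ⊕ ED = 94.
P[3]: S = E(K, ED) = 73; D5 ⊕ 73 = A6.
Blocks that differ from the original plaintext: P[1].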